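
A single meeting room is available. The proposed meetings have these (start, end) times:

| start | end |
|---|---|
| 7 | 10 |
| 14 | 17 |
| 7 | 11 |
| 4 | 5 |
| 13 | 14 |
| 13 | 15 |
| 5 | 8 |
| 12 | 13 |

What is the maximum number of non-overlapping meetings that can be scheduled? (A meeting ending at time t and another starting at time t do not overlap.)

5

Sort by end time and greedily take each interval whose start is ≥ the last chosen end.
Sorted by end: (4,5)  (5,8)  (7,10)  (7,11)  (12,13)  (13,14)  (13,15)  (14,17)
take (4,5); take (5,8); take (12,13); take (13,14); skip (13,15); take (14,17).
Selected 5 meetings.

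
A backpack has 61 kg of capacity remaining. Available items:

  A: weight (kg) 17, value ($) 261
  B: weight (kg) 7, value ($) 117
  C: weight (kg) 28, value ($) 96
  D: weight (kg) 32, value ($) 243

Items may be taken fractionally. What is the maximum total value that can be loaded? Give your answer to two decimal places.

Greedy by value/weight ratio, highest first.
Order: B (117/7=16.71) > A (261/17=15.35) > D (243/32=7.59) > C (96/28=3.43)
Fill: take B (7 @ 117) → take A (17 @ 261) → take D (32 @ 243) → take 5/28 of C → 17.14; 61/61 used.
Total value = 638.14

638.14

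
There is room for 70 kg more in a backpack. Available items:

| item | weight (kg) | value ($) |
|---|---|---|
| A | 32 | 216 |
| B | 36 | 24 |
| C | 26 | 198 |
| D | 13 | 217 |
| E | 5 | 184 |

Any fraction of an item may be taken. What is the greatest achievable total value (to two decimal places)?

774.50

Ratios (sorted): E 36.80, D 16.69, C 7.62, A 6.75, B 0.67
take E (5 @ 184); take D (13 @ 217); take C (26 @ 198); take 26/32 of A → 175.50. Capacity used 70/70.
Total value = 774.50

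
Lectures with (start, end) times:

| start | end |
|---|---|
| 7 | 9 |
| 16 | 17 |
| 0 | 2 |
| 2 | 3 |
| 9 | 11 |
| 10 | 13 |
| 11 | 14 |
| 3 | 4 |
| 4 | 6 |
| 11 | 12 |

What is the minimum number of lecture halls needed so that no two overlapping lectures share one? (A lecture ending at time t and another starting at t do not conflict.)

starts: [0, 2, 3, 4, 7, 9, 10, 11, 11, 16]
ends:   [2, 3, 4, 6, 9, 11, 12, 13, 14, 17]
s0→1 e2→0 s2→1 e3→0 s3→1 e4→0 s4→1 e6→0 s7→1 e9→0 s9→1 s10→2 e11→1 s11→2 s11→3  — peak 3.

3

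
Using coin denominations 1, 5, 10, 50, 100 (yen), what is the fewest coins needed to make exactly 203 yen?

203 = 2×100 + 3×1
Total coins = 2 + 3 = 5

5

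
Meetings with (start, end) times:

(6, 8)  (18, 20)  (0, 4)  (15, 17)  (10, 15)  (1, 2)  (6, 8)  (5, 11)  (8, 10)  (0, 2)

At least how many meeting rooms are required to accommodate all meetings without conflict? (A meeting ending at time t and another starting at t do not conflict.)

3

starts: [0, 0, 1, 5, 6, 6, 8, 10, 15, 18]
ends:   [2, 2, 4, 8, 8, 10, 11, 15, 17, 20]
s0→1 s0→2 s1→3  — peak 3.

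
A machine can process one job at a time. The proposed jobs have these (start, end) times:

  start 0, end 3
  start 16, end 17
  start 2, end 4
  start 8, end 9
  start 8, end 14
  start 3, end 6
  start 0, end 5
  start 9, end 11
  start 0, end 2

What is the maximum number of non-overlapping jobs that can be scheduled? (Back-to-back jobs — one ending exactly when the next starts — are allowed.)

Sort by end time and greedily take each interval whose start is ≥ the last chosen end.
By end time: (0,2), (0,3), (2,4), (0,5), (3,6), (8,9), (9,11), (8,14), (16,17).
Pick (0,2); next start ≥ 2 → (2,4); next start ≥ 4 → (8,9); next start ≥ 9 → (9,11); next start ≥ 11 → (16,17).
Selected 5 jobs.

5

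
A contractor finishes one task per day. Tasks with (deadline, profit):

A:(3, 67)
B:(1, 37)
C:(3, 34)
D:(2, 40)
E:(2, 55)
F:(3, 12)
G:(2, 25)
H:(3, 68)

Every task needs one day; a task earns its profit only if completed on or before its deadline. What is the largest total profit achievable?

190

Take jobs in profit order; each goes to the latest open slot no later than its deadline.
Profit order: H=68 A=67 E=55 D=40 B=37 C=34 G=25 F=12
Assign: H→slot 3, A→slot 2, E→slot 1, D skipped, B skipped, C skipped, G skipped, F skipped.
Slots: [1:E] [2:A] [3:H]
Profit = 55 + 67 + 68 = 190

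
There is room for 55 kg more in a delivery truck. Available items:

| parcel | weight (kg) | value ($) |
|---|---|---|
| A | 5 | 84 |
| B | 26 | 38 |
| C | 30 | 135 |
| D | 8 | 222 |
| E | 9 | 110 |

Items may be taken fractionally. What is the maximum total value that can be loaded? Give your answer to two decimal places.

Ratios (sorted): D 27.75, A 16.80, E 12.22, C 4.50, B 1.46
take D (8 @ 222); take A (5 @ 84); take E (9 @ 110); take C (30 @ 135); take 3/26 of B → 4.38. Capacity used 55/55.
Total value = 555.38

555.38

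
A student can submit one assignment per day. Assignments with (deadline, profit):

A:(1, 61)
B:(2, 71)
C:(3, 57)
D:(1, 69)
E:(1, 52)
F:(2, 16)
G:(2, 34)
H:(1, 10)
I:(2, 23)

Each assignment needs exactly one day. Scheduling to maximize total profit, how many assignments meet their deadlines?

Sort by profit descending; place each in the latest free slot ≤ its deadline.
Profit order: B=71 D=69 A=61 C=57 E=52 G=34 I=23 F=16 H=10
Assign: B→slot 2, D→slot 1, A skipped, C→slot 3, E skipped, G skipped, I skipped, F skipped, H skipped.
Slots: [1:D] [2:B] [3:C]
3 of 9 scheduled.

3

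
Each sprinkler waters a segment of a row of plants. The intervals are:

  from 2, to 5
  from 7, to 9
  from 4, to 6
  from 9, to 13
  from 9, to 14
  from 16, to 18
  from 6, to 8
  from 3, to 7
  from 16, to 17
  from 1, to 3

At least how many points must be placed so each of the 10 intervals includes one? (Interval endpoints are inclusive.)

By right end: [1,3]  [2,5]  [4,6]  [3,7]  [6,8]  [7,9]  [9,13]  [9,14]  [16,17]  [16,18]
[1,3] uncovered → point at 3; [4,6] uncovered → point at 6; [7,9] uncovered → point at 9; [16,17] uncovered → point at 17.
Points: 3, 6, 9, 17 (4 total).

4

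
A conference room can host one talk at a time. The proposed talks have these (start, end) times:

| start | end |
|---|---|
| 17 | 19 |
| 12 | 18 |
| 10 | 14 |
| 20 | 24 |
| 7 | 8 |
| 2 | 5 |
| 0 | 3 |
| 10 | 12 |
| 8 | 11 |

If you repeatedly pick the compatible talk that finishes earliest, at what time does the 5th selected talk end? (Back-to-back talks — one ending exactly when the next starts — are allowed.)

By end time: (0,3), (2,5), (7,8), (8,11), (10,12), (10,14), (12,18), (17,19), (20,24).
Pick (0,3); next start ≥ 3 → (7,8); next start ≥ 8 → (8,11); next start ≥ 11 → (12,18); next start ≥ 18 → (20,24).
Selected: (0,3) (7,8) (8,11) (12,18) (20,24)

24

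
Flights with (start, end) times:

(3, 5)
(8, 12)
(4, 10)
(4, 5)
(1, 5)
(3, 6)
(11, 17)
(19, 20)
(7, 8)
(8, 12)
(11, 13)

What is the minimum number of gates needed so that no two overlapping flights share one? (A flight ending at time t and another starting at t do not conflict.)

Count concurrent intervals with a sweep; the peak is the room count.
Events (time:±→running): 1:+→1 3:+→2 3:+→3 4:+→4 4:+→5 … peak 5.

5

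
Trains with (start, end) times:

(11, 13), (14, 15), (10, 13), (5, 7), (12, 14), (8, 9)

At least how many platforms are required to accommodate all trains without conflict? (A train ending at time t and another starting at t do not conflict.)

Count concurrent intervals with a sweep; the peak is the room count.
starts: [5, 8, 10, 11, 12, 14]
ends:   [7, 9, 13, 13, 14, 15]
s5→1 e7→0 s8→1 e9→0 s10→1 s11→2 s12→3  — peak 3.

3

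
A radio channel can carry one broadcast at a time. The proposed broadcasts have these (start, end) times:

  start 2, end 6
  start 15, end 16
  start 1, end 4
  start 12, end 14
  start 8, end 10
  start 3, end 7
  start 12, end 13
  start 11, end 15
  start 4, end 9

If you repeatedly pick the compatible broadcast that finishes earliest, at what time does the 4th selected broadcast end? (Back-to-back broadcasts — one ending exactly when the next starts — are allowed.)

Greedy by earliest finish: after sorting by end time, pick each interval compatible with the last pick.
By end time: (1,4), (2,6), (3,7), (4,9), (8,10), (12,13), (12,14), (11,15), (15,16).
Pick (1,4); next start ≥ 4 → (4,9); next start ≥ 9 → (12,13); next start ≥ 13 → (15,16).
Selected: (1,4) (4,9) (12,13) (15,16)

16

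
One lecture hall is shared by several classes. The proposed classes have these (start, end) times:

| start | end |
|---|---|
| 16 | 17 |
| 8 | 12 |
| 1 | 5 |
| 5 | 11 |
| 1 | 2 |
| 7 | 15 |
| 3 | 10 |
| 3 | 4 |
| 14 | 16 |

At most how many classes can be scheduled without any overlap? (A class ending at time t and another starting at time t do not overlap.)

5

Greedy by earliest finish: after sorting by end time, pick each interval compatible with the last pick.
By end time: (1,2), (3,4), (1,5), (3,10), (5,11), (8,12), (7,15), (14,16), (16,17).
Pick (1,2); next start ≥ 2 → (3,4); next start ≥ 4 → (5,11); next start ≥ 11 → (14,16); next start ≥ 16 → (16,17).
Selected 5 classes.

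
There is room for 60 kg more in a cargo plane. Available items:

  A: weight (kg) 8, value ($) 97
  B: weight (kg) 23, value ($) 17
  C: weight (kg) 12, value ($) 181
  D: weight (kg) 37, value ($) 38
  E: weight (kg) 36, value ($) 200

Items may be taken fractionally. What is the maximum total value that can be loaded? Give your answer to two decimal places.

Greedy by value/weight ratio, highest first.
Order: C (181/12=15.08) > A (97/8=12.12) > E (200/36=5.56) > D (38/37=1.03) > B (17/23=0.74)
Fill: take C (12 @ 181) → take A (8 @ 97) → take E (36 @ 200) → take 4/37 of D → 4.11; 60/60 used.
Total value = 482.11

482.11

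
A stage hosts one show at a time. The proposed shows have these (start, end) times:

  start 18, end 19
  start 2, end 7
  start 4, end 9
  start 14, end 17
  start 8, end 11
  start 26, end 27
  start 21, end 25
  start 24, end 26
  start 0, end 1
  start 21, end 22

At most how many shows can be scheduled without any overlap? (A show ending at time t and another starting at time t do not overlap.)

By end time: (0,1), (2,7), (4,9), (8,11), (14,17), (18,19), (21,22), (21,25), (24,26), (26,27).
Pick (0,1); next start ≥ 1 → (2,7); next start ≥ 7 → (8,11); next start ≥ 11 → (14,17); next start ≥ 17 → (18,19); next start ≥ 19 → (21,22); next start ≥ 22 → (24,26); next start ≥ 26 → (26,27).
Selected 8 shows.

8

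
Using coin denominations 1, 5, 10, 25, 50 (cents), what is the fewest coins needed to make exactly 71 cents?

Greedy: take as many of the largest coin as possible, then repeat with the remainder.
71 = 1×50 + 2×10 + 1×1
Total coins = 1 + 2 + 1 = 4

4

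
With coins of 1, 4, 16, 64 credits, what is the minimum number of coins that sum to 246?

246 − 3×64→54 − 3×16→6 − 1×4→2 − 2×1→0
Total coins = 3 + 3 + 1 + 2 = 9

9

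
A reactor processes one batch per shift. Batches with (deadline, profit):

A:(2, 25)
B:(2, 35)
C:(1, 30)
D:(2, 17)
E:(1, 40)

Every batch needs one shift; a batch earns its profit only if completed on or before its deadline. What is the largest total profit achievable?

Profit order: E=40 B=35 C=30 A=25 D=17
Assign: E→slot 1, B→slot 2, C skipped, A skipped, D skipped.
Slots: [1:E] [2:B]
Profit = 40 + 35 = 75

75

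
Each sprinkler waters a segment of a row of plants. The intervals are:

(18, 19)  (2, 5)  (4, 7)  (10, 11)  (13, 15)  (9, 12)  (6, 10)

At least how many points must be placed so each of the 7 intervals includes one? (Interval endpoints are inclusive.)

4

By right end: [2,5]  [4,7]  [6,10]  [10,11]  [9,12]  [13,15]  [18,19]
[2,5] uncovered → point at 5; [6,10] uncovered → point at 10; [13,15] uncovered → point at 15; [18,19] uncovered → point at 19.
Points: 5, 10, 15, 19 (4 total).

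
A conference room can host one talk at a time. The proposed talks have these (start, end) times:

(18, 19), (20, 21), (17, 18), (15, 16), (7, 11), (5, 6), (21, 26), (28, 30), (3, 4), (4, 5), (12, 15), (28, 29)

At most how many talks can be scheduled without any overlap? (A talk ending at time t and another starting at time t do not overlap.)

Greedy by earliest finish: after sorting by end time, pick each interval compatible with the last pick.
Sorted by end: (3,4)  (4,5)  (5,6)  (7,11)  (12,15)  (15,16)  (17,18)  (18,19)  (20,21)  (21,26)  (28,29)  (28,30)
take (3,4); take (4,5); take (5,6); take (7,11); take (12,15); take (15,16); take (17,18); take (18,19); take (20,21); take (21,26); take (28,29).
Selected 11 talks.

11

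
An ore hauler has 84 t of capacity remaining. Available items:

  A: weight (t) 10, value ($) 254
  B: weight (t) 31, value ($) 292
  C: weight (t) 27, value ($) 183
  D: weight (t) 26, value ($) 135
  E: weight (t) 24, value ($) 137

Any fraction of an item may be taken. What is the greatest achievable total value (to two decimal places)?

Order: A (254/10=25.40) > B (292/31=9.42) > C (183/27=6.78) > E (137/24=5.71) > D (135/26=5.19)
Fill: take A (10 @ 254) → take B (31 @ 292) → take C (27 @ 183) → take 16/24 of E → 91.33; 84/84 used.
Total value = 820.33

820.33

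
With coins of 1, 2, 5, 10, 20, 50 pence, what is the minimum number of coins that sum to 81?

81 = 1×50 + 1×20 + 1×10 + 1×1
Total coins = 1 + 1 + 1 + 1 = 4

4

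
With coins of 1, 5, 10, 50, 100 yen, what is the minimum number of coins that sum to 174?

Greedy: take as many of the largest coin as possible, then repeat with the remainder.
174 − 1×100→74 − 1×50→24 − 2×10→4 − 4×1→0
Total coins = 1 + 1 + 2 + 4 = 8

8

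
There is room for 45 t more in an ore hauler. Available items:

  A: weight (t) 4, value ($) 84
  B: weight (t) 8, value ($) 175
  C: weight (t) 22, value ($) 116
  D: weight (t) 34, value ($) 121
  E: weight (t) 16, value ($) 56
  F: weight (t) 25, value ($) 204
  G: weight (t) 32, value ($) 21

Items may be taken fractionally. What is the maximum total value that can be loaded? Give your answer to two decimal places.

505.18

Greedy by value/weight ratio, highest first.
Ratios (sorted): B 21.88, A 21.00, F 8.16, C 5.27, D 3.56, E 3.50, G 0.66
take B (8 @ 175); take A (4 @ 84); take F (25 @ 204); take 8/22 of C → 42.18. Capacity used 45/45.
Total value = 505.18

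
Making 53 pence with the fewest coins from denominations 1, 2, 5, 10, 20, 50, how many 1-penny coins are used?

1

53 − 1×50→3 − 1×2→1 − 1×1→0
Count of 1: 1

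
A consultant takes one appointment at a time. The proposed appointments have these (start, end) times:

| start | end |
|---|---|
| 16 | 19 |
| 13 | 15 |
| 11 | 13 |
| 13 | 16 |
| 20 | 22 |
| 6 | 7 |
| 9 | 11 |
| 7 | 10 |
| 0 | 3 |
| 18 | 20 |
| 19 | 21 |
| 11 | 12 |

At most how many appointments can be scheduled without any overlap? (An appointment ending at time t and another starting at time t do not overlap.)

Sorted by end: (0,3)  (6,7)  (7,10)  (9,11)  (11,12)  (11,13)  (13,15)  (13,16)  (16,19)  (18,20)  (19,21)  (20,22)
take (0,3); take (6,7); take (7,10); skip (9,11); take (11,12); skip (11,13); take (13,15); take (16,19); take (19,21).
Selected 7 appointments.

7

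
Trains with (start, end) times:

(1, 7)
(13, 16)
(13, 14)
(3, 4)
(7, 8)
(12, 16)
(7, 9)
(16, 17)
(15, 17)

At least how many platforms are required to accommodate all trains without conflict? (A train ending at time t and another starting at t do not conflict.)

3

starts: [1, 3, 7, 7, 12, 13, 13, 15, 16]
ends:   [4, 7, 8, 9, 14, 16, 16, 17, 17]
s1→1 s3→2 e4→1 e7→0 s7→1 s7→2 e8→1 e9→0 s12→1 s13→2 s13→3  — peak 3.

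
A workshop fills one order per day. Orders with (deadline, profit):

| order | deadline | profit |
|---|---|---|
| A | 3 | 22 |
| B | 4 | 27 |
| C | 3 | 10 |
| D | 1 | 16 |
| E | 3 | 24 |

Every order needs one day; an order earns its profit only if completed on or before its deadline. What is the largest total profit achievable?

Profit order: B=27 E=24 A=22 D=16 C=10
Assign: B→slot 4, E→slot 3, A→slot 2, D→slot 1, C skipped.
Slots: [1:D] [2:A] [3:E] [4:B]
Profit = 16 + 22 + 24 + 27 = 89

89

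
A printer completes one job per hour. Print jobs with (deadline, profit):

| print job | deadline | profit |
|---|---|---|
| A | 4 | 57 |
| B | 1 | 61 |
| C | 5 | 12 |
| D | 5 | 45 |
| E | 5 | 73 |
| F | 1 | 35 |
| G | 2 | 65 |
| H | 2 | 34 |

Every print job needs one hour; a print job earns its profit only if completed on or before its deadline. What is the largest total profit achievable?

301

Take jobs in profit order; each goes to the latest open slot no later than its deadline.
By profit: E(d5,73), G(d2,65), B(d1,61), A(d4,57), D(d5,45), F(d1,35), H(d2,34), C(d5,12)
E→slot 5; G→slot 2; B→slot 1; A→slot 4; D→slot 3; F skipped; H skipped; C skipped.
Profit = 61 + 65 + 45 + 57 + 73 = 301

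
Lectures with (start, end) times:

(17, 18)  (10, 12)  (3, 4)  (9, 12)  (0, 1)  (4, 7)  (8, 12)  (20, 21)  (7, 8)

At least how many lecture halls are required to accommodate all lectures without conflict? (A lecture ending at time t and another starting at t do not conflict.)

3

Count concurrent intervals with a sweep; the peak is the room count.
starts: [0, 3, 4, 7, 8, 9, 10, 17, 20]
ends:   [1, 4, 7, 8, 12, 12, 12, 18, 21]
s0→1 e1→0 s3→1 e4→0 s4→1 e7→0 s7→1 e8→0 s8→1 s9→2 s10→3  — peak 3.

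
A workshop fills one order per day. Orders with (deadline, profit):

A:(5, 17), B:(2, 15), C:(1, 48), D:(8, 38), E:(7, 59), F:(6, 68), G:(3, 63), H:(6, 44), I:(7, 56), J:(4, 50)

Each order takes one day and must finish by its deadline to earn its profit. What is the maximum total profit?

Sort by profit descending; place each in the latest free slot ≤ its deadline.
By profit: F(d6,68), G(d3,63), E(d7,59), I(d7,56), J(d4,50), C(d1,48), H(d6,44), D(d8,38), A(d5,17), B(d2,15)
F→slot 6; G→slot 3; E→slot 7; I→slot 5; J→slot 4; C→slot 1; H→slot 2; D→slot 8; A skipped; B skipped.
Profit = 48 + 44 + 63 + 50 + 56 + 68 + 59 + 38 = 426

426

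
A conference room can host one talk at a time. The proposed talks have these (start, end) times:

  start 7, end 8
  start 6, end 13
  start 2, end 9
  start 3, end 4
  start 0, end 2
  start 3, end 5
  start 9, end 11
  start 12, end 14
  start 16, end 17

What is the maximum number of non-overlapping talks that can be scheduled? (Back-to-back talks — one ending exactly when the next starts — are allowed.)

By end time: (0,2), (3,4), (3,5), (7,8), (2,9), (9,11), (6,13), (12,14), (16,17).
Pick (0,2); next start ≥ 2 → (3,4); next start ≥ 4 → (7,8); next start ≥ 8 → (9,11); next start ≥ 11 → (12,14); next start ≥ 14 → (16,17).
Selected 6 talks.

6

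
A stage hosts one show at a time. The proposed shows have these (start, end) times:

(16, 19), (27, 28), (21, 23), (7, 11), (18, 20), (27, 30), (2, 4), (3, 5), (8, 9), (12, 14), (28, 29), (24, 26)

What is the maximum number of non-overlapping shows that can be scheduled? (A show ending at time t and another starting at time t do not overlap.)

Sort by end time and greedily take each interval whose start is ≥ the last chosen end.
By end time: (2,4), (3,5), (8,9), (7,11), (12,14), (16,19), (18,20), (21,23), (24,26), (27,28), (28,29), (27,30).
Pick (2,4); next start ≥ 4 → (8,9); next start ≥ 9 → (12,14); next start ≥ 14 → (16,19); next start ≥ 19 → (21,23); next start ≥ 23 → (24,26); next start ≥ 26 → (27,28); next start ≥ 28 → (28,29).
Selected 8 shows.

8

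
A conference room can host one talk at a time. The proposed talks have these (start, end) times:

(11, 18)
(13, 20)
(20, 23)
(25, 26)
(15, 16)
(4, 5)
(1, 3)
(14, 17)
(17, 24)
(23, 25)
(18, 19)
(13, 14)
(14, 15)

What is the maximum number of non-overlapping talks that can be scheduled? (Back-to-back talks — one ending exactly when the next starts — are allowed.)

By end time: (1,3), (4,5), (13,14), (14,15), (15,16), (14,17), (11,18), (18,19), (13,20), (20,23), (17,24), (23,25), (25,26).
Pick (1,3); next start ≥ 3 → (4,5); next start ≥ 5 → (13,14); next start ≥ 14 → (14,15); next start ≥ 15 → (15,16); next start ≥ 16 → (18,19); next start ≥ 19 → (20,23); next start ≥ 23 → (23,25); next start ≥ 25 → (25,26).
Selected 9 talks.

9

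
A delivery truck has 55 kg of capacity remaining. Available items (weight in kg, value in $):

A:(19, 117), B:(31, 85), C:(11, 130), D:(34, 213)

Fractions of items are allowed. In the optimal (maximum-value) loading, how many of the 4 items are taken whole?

Sort by value per unit weight and fill in that order.
Ratios (sorted): C 11.82, D 6.26, A 6.16, B 2.74
take C (11 @ 130); take D (34 @ 213); take 10/19 of A → 61.58. Capacity used 55/55.
2 item(s) taken whole; one partial (take 10/19 of A).

2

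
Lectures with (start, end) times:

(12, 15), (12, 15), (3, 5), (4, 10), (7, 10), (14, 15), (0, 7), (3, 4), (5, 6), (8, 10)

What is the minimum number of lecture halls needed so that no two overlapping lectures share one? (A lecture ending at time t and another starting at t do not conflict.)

3

Count concurrent intervals with a sweep; the peak is the room count.
Events (time:±→running): 0:+→1 3:+→2 3:+→3 … peak 3.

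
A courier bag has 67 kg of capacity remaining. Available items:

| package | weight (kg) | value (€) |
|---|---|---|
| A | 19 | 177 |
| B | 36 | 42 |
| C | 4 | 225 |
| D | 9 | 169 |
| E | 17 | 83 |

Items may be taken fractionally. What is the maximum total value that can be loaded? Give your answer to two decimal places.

675.00

Ratios (sorted): C 56.25, D 18.78, A 9.32, E 4.88, B 1.17
take C (4 @ 225); take D (9 @ 169); take A (19 @ 177); take E (17 @ 83); take 18/36 of B → 21.00. Capacity used 67/67.
Total value = 675.00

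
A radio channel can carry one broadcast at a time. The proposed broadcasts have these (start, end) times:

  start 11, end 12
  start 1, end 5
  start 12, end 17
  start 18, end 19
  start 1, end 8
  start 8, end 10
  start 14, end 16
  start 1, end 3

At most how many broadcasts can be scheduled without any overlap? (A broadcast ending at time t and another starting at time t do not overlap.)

Order by finish time; keep every interval that doesn't clash with the previous kept one.
By end time: (1,3), (1,5), (1,8), (8,10), (11,12), (14,16), (12,17), (18,19).
Pick (1,3); next start ≥ 3 → (8,10); next start ≥ 10 → (11,12); next start ≥ 12 → (14,16); next start ≥ 16 → (18,19).
Selected 5 broadcasts.

5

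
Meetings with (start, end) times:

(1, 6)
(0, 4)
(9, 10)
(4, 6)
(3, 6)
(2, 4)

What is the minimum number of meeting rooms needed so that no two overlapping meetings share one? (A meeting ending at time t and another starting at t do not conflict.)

The answer is the maximum number of intervals overlapping at any instant.
starts: [0, 1, 2, 3, 4, 9]
ends:   [4, 4, 6, 6, 6, 10]
s0→1 s1→2 s2→3 s3→4  — peak 4.

4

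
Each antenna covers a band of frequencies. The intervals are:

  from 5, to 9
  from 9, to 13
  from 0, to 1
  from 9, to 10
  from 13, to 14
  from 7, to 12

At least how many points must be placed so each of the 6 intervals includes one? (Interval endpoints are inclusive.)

3

Sort by right endpoint; whenever an interval is uncovered, place a point at its right end.
By right end: [0,1]  [5,9]  [9,10]  [7,12]  [9,13]  [13,14]
[0,1] uncovered → point at 1; [5,9] uncovered → point at 9; [13,14] uncovered → point at 14.
Points: 1, 9, 14 (3 total).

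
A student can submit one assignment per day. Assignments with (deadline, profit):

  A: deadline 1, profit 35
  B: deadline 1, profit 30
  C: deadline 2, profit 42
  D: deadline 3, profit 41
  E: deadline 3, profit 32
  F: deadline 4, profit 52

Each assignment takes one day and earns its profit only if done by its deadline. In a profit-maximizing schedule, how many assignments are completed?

4

Profit order: F=52 C=42 D=41 A=35 E=32 B=30
Assign: F→slot 4, C→slot 2, D→slot 3, A→slot 1, E skipped, B skipped.
Slots: [1:A] [2:C] [3:D] [4:F]
4 of 6 scheduled.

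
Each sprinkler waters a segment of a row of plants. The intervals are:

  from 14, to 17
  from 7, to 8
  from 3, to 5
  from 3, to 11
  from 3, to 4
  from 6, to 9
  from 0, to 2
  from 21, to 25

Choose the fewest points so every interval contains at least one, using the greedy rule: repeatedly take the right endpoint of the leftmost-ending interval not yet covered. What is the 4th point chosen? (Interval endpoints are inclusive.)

Process intervals by earliest right end; each time one isn't hit yet, stab at its right endpoint.
Sorted: [0,2] [3,4] [3,5] [7,8] [6,9] [3,11] [14,17] [21,25]
{[0,2]} hit by 2; {[3,4],[3,5]} hit by 4; {[7,8],[6,9],[3,11]} hit by 8; {[14,17]} hit by 17; {[21,25]} hit by 25.
Points: 2, 4, 8, 17, 25 (5 total).

17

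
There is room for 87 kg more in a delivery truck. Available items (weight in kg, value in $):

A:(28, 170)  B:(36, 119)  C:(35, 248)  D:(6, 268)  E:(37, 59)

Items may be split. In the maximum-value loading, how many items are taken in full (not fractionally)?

3

Order: D (268/6=44.67) > C (248/35=7.09) > A (170/28=6.07) > B (119/36=3.31) > E (59/37=1.59)
Fill: take D (6 @ 268) → take C (35 @ 248) → take A (28 @ 170) → take 18/36 of B → 59.50; 87/87 used.
3 item(s) taken whole; one partial (take 18/36 of B).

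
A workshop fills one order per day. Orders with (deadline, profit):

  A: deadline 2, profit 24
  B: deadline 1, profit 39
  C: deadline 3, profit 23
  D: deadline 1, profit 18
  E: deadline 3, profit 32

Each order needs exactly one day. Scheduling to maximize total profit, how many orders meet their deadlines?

3

Sort by profit descending; place each in the latest free slot ≤ its deadline.
By profit: B(d1,39), E(d3,32), A(d2,24), C(d3,23), D(d1,18)
B→slot 1; E→slot 3; A→slot 2; C skipped; D skipped.
3 of 5 scheduled.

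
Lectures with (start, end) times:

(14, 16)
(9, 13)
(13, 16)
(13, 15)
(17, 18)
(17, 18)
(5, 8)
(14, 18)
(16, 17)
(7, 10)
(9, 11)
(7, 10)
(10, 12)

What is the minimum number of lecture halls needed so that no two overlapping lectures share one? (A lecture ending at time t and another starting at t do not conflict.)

Count concurrent intervals with a sweep; the peak is the room count.
starts: [5, 7, 7, 9, 9, 10, 13, 13, 14, 14, 16, 17, 17]
ends:   [8, 10, 10, 11, 12, 13, 15, 16, 16, 17, 18, 18, 18]
s5→1 s7→2 s7→3 e8→2 s9→3 s9→4  — peak 4.

4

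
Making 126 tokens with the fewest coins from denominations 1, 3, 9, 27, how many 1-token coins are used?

0

Greedy: take as many of the largest coin as possible, then repeat with the remainder.
126 − 4×27→18 − 2×9→0
Count of 1: 0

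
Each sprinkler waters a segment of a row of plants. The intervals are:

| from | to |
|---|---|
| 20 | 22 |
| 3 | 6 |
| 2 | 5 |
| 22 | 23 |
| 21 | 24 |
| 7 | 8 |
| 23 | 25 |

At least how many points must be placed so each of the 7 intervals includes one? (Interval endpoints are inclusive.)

Sorted: [2,5] [3,6] [7,8] [20,22] [22,23] [21,24] [23,25]
{[2,5],[3,6]} hit by 5; {[7,8]} hit by 8; {[20,22],[22,23],[21,24]} hit by 22; {[23,25]} hit by 25.
Points: 5, 8, 22, 25 (4 total).

4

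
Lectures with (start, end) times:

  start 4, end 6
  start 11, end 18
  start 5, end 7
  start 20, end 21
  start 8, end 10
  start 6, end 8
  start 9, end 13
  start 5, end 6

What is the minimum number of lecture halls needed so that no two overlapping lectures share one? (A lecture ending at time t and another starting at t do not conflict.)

The answer is the maximum number of intervals overlapping at any instant.
starts: [4, 5, 5, 6, 8, 9, 11, 20]
ends:   [6, 6, 7, 8, 10, 13, 18, 21]
s4→1 s5→2 s5→3  — peak 3.

3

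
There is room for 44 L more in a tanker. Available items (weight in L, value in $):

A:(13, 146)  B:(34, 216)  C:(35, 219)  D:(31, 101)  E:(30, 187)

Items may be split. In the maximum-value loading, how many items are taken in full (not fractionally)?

Sort by value per unit weight and fill in that order.
Order: A (146/13=11.23) > B (216/34=6.35) > C (219/35=6.26) > E (187/30=6.23) > D (101/31=3.26)
Fill: take A (13 @ 146) → take 31/34 of B → 196.94; 44/44 used.
1 item(s) taken whole; one partial (take 31/34 of B).

1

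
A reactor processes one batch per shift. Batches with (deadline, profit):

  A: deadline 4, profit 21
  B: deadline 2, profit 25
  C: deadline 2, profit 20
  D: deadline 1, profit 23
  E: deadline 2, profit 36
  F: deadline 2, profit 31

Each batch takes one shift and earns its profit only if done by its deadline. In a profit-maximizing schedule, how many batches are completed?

3

By profit: E(d2,36), F(d2,31), B(d2,25), D(d1,23), A(d4,21), C(d2,20)
E→slot 2; F→slot 1; B skipped; D skipped; A→slot 4; C skipped.
3 of 6 scheduled.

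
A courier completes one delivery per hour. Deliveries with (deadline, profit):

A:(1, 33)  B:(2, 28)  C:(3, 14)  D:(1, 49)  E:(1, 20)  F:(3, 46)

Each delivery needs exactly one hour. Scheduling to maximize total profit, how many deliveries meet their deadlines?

3

By profit: D(d1,49), F(d3,46), A(d1,33), B(d2,28), E(d1,20), C(d3,14)
D→slot 1; F→slot 3; A skipped; B→slot 2; E skipped; C skipped.
3 of 6 scheduled.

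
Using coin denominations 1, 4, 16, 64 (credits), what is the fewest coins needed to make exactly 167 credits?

167 − 2×64→39 − 2×16→7 − 1×4→3 − 3×1→0
Total coins = 2 + 2 + 1 + 3 = 8

8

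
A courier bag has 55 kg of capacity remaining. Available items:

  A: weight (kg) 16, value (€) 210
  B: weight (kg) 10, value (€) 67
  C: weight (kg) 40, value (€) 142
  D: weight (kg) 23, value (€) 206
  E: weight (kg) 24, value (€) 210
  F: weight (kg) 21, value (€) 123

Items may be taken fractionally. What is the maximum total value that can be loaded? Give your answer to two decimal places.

Ratios (sorted): A 13.12, D 8.96, E 8.75, B 6.70, F 5.86, C 3.55
take A (16 @ 210); take D (23 @ 206); take 16/24 of E → 140.00. Capacity used 55/55.
Total value = 556.00

556.00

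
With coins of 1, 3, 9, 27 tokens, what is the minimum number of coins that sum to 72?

4

Use the largest denomination that fits, subtract, and repeat.
72 = 2×27 + 2×9
Total coins = 2 + 2 = 4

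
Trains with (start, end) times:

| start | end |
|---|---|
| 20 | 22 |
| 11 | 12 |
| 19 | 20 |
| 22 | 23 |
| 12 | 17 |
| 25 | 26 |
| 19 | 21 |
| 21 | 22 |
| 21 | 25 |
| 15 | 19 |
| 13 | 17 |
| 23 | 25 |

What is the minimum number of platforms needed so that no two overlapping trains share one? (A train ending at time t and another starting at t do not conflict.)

The answer is the maximum number of intervals overlapping at any instant.
Events (time:±→running): 11:+→1 12:-→0 12:+→1 13:+→2 15:+→3 … peak 3.

3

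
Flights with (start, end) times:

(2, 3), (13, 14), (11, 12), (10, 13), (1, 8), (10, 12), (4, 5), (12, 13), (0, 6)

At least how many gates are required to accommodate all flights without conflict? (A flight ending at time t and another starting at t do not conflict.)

3

starts: [0, 1, 2, 4, 10, 10, 11, 12, 13]
ends:   [3, 5, 6, 8, 12, 12, 13, 13, 14]
s0→1 s1→2 s2→3  — peak 3.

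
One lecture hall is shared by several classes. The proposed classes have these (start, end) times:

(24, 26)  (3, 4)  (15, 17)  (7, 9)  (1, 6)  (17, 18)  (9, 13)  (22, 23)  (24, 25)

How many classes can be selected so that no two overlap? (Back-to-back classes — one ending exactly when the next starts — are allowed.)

7

Sort by end time and greedily take each interval whose start is ≥ the last chosen end.
By end time: (3,4), (1,6), (7,9), (9,13), (15,17), (17,18), (22,23), (24,25), (24,26).
Pick (3,4); next start ≥ 4 → (7,9); next start ≥ 9 → (9,13); next start ≥ 13 → (15,17); next start ≥ 17 → (17,18); next start ≥ 18 → (22,23); next start ≥ 23 → (24,25).
Selected 7 classes.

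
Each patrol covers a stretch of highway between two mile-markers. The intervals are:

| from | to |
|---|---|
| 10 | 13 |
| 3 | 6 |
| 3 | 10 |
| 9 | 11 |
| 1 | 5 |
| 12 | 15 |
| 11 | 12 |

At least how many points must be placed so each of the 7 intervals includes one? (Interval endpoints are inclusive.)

3

By right end: [1,5]  [3,6]  [3,10]  [9,11]  [11,12]  [10,13]  [12,15]
[1,5] uncovered → point at 5; [9,11] uncovered → point at 11; [12,15] uncovered → point at 15.
Points: 5, 11, 15 (3 total).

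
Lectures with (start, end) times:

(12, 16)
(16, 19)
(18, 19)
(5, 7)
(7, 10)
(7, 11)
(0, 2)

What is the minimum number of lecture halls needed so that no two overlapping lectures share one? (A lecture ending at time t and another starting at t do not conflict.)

2

Events (time:±→running): 0:+→1 2:-→0 5:+→1 7:-→0 7:+→1 7:+→2 … peak 2.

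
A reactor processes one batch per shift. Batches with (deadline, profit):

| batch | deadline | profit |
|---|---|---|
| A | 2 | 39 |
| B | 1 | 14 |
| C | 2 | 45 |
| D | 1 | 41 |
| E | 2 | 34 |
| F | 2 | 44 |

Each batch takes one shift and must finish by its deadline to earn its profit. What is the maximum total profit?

Sort by profit descending; place each in the latest free slot ≤ its deadline.
Profit order: C=45 F=44 D=41 A=39 E=34 B=14
Assign: C→slot 2, F→slot 1, D skipped, A skipped, E skipped, B skipped.
Slots: [1:F] [2:C]
Profit = 44 + 45 = 89

89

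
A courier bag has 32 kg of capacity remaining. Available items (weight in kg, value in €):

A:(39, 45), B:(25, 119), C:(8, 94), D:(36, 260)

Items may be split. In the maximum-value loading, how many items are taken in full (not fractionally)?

1

Sort by value per unit weight and fill in that order.
Ratios (sorted): C 11.75, D 7.22, B 4.76, A 1.15
take C (8 @ 94); take 24/36 of D → 173.33. Capacity used 32/32.
1 item(s) taken whole; one partial (take 24/36 of D).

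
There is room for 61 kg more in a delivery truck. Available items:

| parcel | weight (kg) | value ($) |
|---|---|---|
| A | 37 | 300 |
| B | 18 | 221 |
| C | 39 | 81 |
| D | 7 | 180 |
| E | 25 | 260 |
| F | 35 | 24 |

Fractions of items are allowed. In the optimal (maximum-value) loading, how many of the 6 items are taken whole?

3

Greedy by value/weight ratio, highest first.
Ratios (sorted): D 25.71, B 12.28, E 10.40, A 8.11, C 2.08, F 0.69
take D (7 @ 180); take B (18 @ 221); take E (25 @ 260); take 11/37 of A → 89.19. Capacity used 61/61.
3 item(s) taken whole; one partial (take 11/37 of A).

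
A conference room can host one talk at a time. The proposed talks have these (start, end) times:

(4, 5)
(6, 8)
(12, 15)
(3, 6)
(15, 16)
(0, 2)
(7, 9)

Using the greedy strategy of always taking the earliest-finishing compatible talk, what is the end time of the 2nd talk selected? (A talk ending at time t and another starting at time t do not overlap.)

By end time: (0,2), (4,5), (3,6), (6,8), (7,9), (12,15), (15,16).
Pick (0,2); next start ≥ 2 → (4,5); next start ≥ 5 → (6,8); next start ≥ 8 → (12,15); next start ≥ 15 → (15,16).
Selected: (0,2) (4,5) (6,8) (12,15) (15,16)

5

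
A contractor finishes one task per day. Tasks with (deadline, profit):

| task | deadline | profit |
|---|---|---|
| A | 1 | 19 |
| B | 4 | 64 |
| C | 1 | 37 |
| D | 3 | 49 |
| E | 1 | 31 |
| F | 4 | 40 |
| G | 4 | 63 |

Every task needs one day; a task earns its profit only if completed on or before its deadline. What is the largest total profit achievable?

Profit order: B=64 G=63 D=49 F=40 C=37 E=31 A=19
Assign: B→slot 4, G→slot 3, D→slot 2, F→slot 1, C skipped, E skipped, A skipped.
Slots: [1:F] [2:D] [3:G] [4:B]
Profit = 40 + 49 + 63 + 64 = 216

216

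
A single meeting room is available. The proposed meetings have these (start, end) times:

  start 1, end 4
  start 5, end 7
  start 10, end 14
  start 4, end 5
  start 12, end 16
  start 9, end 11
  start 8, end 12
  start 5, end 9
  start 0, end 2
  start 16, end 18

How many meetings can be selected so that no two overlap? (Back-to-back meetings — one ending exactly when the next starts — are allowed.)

By end time: (0,2), (1,4), (4,5), (5,7), (5,9), (9,11), (8,12), (10,14), (12,16), (16,18).
Pick (0,2); next start ≥ 2 → (4,5); next start ≥ 5 → (5,7); next start ≥ 7 → (9,11); next start ≥ 11 → (12,16); next start ≥ 16 → (16,18).
Selected 6 meetings.

6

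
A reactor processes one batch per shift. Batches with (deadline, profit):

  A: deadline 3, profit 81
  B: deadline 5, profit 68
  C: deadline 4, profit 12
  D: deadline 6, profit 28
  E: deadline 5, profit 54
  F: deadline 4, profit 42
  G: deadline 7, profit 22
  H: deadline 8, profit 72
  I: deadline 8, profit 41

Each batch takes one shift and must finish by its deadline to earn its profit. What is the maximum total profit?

Take jobs in profit order; each goes to the latest open slot no later than its deadline.
Profit order: A=81 H=72 B=68 E=54 F=42 I=41 D=28 G=22 C=12
Assign: A→slot 3, H→slot 8, B→slot 5, E→slot 4, F→slot 2, I→slot 7, D→slot 6, G→slot 1, C skipped.
Slots: [1:G] [2:F] [3:A] [4:E] [5:B] [6:D] [7:I] [8:H]
Profit = 22 + 42 + 81 + 54 + 68 + 28 + 41 + 72 = 408

408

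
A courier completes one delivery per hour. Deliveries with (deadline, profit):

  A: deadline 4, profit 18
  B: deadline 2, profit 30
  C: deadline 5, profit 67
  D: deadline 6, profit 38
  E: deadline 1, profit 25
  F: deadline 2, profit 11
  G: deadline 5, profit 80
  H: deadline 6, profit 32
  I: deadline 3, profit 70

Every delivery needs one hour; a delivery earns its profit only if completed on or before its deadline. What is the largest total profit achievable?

317

By profit: G(d5,80), I(d3,70), C(d5,67), D(d6,38), H(d6,32), B(d2,30), E(d1,25), A(d4,18), F(d2,11)
G→slot 5; I→slot 3; C→slot 4; D→slot 6; H→slot 2; B→slot 1; E skipped; A skipped; F skipped.
Profit = 30 + 32 + 70 + 67 + 80 + 38 = 317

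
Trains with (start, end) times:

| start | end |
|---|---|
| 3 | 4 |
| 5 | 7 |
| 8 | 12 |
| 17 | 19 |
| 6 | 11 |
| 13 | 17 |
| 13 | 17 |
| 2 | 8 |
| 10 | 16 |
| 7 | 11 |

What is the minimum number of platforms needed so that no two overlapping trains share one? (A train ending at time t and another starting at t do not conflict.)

4

starts: [2, 3, 5, 6, 7, 8, 10, 13, 13, 17]
ends:   [4, 7, 8, 11, 11, 12, 16, 17, 17, 19]
s2→1 s3→2 e4→1 s5→2 s6→3 e7→2 s7→3 e8→2 s8→3 s10→4  — peak 4.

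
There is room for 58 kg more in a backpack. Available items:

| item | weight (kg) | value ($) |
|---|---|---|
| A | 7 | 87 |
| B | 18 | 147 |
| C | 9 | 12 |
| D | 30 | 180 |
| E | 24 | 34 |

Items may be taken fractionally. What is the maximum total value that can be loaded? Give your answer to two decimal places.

418.25

Greedy by value/weight ratio, highest first.
Order: A (87/7=12.43) > B (147/18=8.17) > D (180/30=6.00) > E (34/24=1.42) > C (12/9=1.33)
Fill: take A (7 @ 87) → take B (18 @ 147) → take D (30 @ 180) → take 3/24 of E → 4.25; 58/58 used.
Total value = 418.25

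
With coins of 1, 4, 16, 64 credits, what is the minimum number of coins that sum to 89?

Greedy: take as many of the largest coin as possible, then repeat with the remainder.
89 − 1×64→25 − 1×16→9 − 2×4→1 − 1×1→0
Total coins = 1 + 1 + 2 + 1 = 5

5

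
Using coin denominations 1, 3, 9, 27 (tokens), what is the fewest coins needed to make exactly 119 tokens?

Use the largest denomination that fits, subtract, and repeat.
119 − 4×27→11 − 1×9→2 − 2×1→0
Total coins = 4 + 1 + 2 = 7

7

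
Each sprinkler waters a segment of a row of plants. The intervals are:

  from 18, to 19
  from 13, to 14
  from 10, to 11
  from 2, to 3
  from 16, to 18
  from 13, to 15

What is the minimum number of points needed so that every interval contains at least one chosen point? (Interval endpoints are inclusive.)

Process intervals by earliest right end; each time one isn't hit yet, stab at its right endpoint.
By right end: [2,3]  [10,11]  [13,14]  [13,15]  [16,18]  [18,19]
[2,3] uncovered → point at 3; [10,11] uncovered → point at 11; [13,14] uncovered → point at 14; [16,18] uncovered → point at 18.
Points: 3, 11, 14, 18 (4 total).

4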